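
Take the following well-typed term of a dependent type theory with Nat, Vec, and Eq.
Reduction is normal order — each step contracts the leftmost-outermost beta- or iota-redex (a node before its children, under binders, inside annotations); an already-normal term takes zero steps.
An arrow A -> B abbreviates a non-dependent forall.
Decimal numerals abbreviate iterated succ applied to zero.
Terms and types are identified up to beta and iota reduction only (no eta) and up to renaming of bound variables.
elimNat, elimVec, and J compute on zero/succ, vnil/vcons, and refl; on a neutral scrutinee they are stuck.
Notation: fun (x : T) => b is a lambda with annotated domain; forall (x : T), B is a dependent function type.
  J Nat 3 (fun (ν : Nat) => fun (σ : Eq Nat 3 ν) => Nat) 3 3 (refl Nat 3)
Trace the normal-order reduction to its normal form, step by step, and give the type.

reduction (normal order):
  J Nat 3 (fun (ν : Nat) => fun (σ : Eq Nat 3 ν) => Nat) 3 3 (refl Nat 3)
  ~> 3
type:
  Nat


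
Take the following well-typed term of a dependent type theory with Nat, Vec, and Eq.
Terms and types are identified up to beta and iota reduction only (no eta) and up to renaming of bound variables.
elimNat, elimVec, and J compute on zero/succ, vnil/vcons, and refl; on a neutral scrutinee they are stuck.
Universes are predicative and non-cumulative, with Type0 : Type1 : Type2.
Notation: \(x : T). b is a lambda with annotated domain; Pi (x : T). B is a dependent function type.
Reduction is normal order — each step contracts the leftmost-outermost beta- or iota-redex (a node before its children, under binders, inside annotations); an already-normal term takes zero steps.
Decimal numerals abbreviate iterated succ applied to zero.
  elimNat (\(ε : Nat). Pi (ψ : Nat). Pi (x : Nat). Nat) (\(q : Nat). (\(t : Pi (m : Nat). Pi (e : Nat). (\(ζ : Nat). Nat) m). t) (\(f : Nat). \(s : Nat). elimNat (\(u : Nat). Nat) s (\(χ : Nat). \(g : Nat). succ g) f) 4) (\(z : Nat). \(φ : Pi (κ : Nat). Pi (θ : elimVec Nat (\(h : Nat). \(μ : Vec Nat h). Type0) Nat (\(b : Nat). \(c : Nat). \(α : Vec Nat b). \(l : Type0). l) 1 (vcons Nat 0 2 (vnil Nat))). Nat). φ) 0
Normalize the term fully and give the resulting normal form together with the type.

reduced normal form:
  \(ε : Nat). \(ψ : Nat). succ (succ (succ (succ ψ)))
the term's type:
  Pi (ε : Nat). Pi (ψ : Nat). Nat


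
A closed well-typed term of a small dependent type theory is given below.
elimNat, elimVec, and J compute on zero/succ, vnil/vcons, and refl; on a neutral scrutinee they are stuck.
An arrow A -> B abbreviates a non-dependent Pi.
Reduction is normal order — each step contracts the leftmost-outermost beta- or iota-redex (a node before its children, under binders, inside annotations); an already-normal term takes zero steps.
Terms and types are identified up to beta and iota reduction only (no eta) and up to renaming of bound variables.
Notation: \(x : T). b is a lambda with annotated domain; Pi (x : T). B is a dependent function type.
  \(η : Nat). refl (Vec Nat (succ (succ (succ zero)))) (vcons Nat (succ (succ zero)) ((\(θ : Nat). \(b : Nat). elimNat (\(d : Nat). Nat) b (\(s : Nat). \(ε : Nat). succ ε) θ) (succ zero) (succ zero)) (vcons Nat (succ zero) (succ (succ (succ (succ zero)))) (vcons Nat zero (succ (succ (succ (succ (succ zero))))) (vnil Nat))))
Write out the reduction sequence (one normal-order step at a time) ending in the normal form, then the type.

reduction (normal order):
  \(η : Nat). refl (Vec Nat (succ (succ (succ zero)))) (vcons Nat (succ (succ zero)) ((\(θ : Nat). \(b : Nat). elimNat (\(d : Nat). Nat) b (\(s : Nat). \(ε : Nat). succ ε) θ) (succ zero) (succ zero)) (vcons Nat (succ zero) (succ (succ (succ (succ zero)))) (vcons Nat zero (succ (succ (succ (succ (succ zero))))) (vnil Nat))))
  ~> \(η : Nat). refl (Vec Nat (succ (succ (succ zero)))) (vcons Nat (succ (succ zero)) ((\(θ : Nat). elimNat (\(b : Nat). Nat) θ (\(d : Nat). \(s : Nat). succ s) (succ zero)) (succ zero)) (vcons Nat (succ zero) (succ (succ (succ (succ zero)))) (vcons Nat zero (succ (succ (succ (succ (succ zero))))) (vnil Nat))))
  ~> \(η : Nat). refl (Vec Nat (succ (succ (succ zero)))) (vcons Nat (succ (succ zero)) (elimNat (\(θ : Nat). Nat) (succ zero) (\(b : Nat). \(d : Nat). succ d) (succ zero)) (vcons Nat (succ zero) (succ (succ (succ (succ zero)))) (vcons Nat zero (succ (succ (succ (succ (succ zero))))) (vnil Nat))))
  ~> \(η : Nat). refl (Vec Nat (succ (succ (succ zero)))) (vcons Nat (succ (succ zero)) ((\(θ : Nat). \(b : Nat). succ b) zero (elimNat (\(d : Nat). Nat) (succ zero) (\(s : Nat). \(ε : Nat). succ ε) zero)) (vcons Nat (succ zero) (succ (succ (succ (succ zero)))) (vcons Nat zero (succ (succ (succ (succ (succ zero))))) (vnil Nat))))
  ~> \(η : Nat). refl (Vec Nat (succ (succ (succ zero)))) (vcons Nat (succ (succ zero)) ((\(θ : Nat). succ θ) (elimNat (\(b : Nat). Nat) (succ zero) (\(d : Nat). \(s : Nat). succ s) zero)) (vcons Nat (succ zero) (succ (succ (succ (succ zero)))) (vcons Nat zero (succ (succ (succ (succ (succ zero))))) (vnil Nat))))
  ~> \(η : Nat). refl (Vec Nat (succ (succ (succ zero)))) (vcons Nat (succ (succ zero)) (succ (elimNat (\(θ : Nat). Nat) (succ zero) (\(b : Nat). \(d : Nat). succ d) zero)) (vcons Nat (succ zero) (succ (succ (succ (succ zero)))) (vcons Nat zero (succ (succ (succ (succ (succ zero))))) (vnil Nat))))
  ~> \(η : Nat). refl (Vec Nat (succ (succ (succ zero)))) (vcons Nat (succ (succ zero)) (succ (succ zero)) (vcons Nat (succ zero) (succ (succ (succ (succ zero)))) (vcons Nat zero (succ (succ (succ (succ (succ zero))))) (vnil Nat))))
the term's type:
  Nat -> Eq (Vec Nat (succ (succ (succ zero)))) (vcons Nat (succ (succ zero)) (succ (succ zero)) (vcons Nat (succ zero) (succ (succ (succ (succ zero)))) (vcons Nat zero (succ (succ (succ (succ (succ zero))))) (vnil Nat)))) (vcons Nat (succ (succ zero)) (succ (succ zero)) (vcons Nat (succ zero) (succ (succ (succ (succ zero)))) (vcons Nat zero (succ (succ (succ (succ (succ zero))))) (vnil Nat))))


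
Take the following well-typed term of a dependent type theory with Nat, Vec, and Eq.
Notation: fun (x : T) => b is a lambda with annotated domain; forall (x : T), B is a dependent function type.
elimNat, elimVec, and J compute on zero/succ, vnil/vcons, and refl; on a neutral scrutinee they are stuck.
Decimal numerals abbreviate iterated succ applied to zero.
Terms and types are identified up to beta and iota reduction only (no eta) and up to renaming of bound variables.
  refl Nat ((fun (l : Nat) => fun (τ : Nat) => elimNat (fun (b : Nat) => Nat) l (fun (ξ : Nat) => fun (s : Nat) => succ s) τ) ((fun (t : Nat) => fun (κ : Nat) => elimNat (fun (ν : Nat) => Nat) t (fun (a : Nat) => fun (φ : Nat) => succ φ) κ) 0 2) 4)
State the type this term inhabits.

the term's type:
  Eq Nat 6 6


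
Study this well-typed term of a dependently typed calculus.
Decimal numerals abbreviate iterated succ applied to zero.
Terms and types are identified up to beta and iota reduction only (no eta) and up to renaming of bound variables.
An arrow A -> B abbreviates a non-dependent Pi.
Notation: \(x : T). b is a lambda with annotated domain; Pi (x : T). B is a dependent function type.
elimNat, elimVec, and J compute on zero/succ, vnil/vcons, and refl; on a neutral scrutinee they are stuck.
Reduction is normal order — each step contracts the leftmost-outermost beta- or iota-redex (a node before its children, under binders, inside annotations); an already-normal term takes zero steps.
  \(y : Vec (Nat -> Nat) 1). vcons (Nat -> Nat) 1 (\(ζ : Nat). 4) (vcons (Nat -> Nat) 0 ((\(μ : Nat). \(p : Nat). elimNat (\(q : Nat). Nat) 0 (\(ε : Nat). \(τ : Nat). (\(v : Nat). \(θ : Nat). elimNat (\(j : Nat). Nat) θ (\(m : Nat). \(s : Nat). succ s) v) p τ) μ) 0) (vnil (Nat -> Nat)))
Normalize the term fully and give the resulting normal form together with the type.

normal form:
  \(y : Vec (Nat -> Nat) 1). vcons (Nat -> Nat) 1 (\(ζ : Nat). 4) (vcons (Nat -> Nat) 0 (\(μ : Nat). 0) (vnil (Nat -> Nat)))
the term's type:
  Vec (Nat -> Nat) 1 -> Vec (Nat -> Nat) 2
observation: 2 normal-order steps normalize the term, beginning with a beta-redex.


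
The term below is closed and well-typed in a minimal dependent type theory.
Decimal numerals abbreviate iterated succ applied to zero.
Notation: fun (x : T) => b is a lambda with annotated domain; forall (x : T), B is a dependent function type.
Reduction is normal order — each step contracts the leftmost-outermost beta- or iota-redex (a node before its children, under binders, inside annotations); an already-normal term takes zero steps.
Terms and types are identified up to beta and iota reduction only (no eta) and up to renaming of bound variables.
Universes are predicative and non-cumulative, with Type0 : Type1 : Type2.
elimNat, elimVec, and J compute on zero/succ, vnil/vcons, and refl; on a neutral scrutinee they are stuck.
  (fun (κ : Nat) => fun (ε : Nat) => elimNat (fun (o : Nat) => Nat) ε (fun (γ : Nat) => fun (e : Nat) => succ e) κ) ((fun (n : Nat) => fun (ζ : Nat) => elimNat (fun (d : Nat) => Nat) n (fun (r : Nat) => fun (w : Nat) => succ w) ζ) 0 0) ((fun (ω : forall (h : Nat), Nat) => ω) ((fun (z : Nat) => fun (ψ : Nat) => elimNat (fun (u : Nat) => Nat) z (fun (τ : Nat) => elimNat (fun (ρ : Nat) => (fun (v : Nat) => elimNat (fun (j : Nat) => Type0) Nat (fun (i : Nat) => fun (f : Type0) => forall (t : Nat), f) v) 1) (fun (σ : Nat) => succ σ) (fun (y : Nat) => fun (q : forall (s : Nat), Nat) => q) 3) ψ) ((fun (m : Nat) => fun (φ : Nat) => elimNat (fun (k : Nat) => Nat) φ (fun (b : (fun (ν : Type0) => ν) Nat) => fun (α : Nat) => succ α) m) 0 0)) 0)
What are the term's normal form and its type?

normal form:
  0
the term's type:
  Nat
observation: contracting a beta-redex first, the term normalizes in 13 steps.


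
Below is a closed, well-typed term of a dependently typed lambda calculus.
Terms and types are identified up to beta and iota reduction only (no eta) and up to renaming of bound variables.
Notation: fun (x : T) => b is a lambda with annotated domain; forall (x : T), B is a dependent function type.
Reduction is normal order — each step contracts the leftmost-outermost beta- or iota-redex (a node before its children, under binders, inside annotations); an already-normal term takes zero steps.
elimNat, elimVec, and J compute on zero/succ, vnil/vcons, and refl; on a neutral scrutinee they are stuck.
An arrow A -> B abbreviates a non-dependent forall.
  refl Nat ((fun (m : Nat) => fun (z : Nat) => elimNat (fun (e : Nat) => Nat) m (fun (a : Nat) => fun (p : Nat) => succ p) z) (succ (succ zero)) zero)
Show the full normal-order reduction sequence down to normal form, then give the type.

reduction (normal order):
  refl Nat ((fun (m : Nat) => fun (z : Nat) => elimNat (fun (e : Nat) => Nat) m (fun (a : Nat) => fun (p : Nat) => succ p) z) (succ (succ zero)) zero)
  ~> refl Nat ((fun (m : Nat) => elimNat (fun (z : Nat) => Nat) (succ (succ zero)) (fun (e : Nat) => fun (a : Nat) => succ a) m) zero)
  ~> refl Nat (elimNat (fun (m : Nat) => Nat) (succ (succ zero)) (fun (z : Nat) => fun (e : Nat) => succ e) zero)
  ~> refl Nat (succ (succ zero))
the term's type:
  Eq Nat (succ (succ zero)) (succ (succ zero))


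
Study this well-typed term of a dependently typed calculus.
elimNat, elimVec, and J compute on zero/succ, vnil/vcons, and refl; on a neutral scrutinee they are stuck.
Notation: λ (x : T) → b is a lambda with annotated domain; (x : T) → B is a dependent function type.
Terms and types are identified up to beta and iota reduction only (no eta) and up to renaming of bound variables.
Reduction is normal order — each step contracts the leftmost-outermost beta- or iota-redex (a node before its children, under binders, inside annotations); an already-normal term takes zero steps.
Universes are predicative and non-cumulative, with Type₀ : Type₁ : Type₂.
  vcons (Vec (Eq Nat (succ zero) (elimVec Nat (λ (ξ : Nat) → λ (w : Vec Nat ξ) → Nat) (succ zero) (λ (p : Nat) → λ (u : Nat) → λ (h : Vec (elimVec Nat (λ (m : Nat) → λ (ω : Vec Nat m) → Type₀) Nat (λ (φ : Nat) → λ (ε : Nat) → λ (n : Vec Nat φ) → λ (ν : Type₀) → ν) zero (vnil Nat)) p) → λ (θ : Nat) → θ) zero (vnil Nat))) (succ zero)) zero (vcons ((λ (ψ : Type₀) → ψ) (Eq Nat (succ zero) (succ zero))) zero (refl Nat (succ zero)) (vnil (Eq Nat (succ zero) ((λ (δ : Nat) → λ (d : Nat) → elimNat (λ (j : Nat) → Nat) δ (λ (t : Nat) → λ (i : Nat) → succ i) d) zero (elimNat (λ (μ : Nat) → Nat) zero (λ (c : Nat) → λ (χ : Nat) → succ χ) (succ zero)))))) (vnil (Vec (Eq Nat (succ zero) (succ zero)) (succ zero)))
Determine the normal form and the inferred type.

reduced normal form:
  vcons (Vec (Eq Nat (succ zero) (succ zero)) (succ zero)) zero (vcons (Eq Nat (succ zero) (succ zero)) zero (refl Nat (succ zero)) (vnil (Eq Nat (succ zero) (succ zero)))) (vnil (Vec (Eq Nat (succ zero) (succ zero)) (succ zero)))
type:
  Vec (Vec (Eq Nat (succ zero) (succ zero)) (succ zero)) (succ zero)


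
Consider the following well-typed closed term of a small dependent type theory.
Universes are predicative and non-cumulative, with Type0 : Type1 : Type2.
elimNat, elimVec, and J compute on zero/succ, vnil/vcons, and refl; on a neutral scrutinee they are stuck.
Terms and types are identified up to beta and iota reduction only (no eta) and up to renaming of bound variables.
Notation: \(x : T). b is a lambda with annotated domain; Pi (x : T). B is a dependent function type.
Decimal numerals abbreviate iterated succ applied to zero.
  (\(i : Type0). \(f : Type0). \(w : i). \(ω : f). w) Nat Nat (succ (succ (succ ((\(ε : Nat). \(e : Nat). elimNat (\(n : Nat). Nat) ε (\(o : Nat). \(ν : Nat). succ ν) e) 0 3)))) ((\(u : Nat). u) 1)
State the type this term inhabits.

the term's type:
  Nat


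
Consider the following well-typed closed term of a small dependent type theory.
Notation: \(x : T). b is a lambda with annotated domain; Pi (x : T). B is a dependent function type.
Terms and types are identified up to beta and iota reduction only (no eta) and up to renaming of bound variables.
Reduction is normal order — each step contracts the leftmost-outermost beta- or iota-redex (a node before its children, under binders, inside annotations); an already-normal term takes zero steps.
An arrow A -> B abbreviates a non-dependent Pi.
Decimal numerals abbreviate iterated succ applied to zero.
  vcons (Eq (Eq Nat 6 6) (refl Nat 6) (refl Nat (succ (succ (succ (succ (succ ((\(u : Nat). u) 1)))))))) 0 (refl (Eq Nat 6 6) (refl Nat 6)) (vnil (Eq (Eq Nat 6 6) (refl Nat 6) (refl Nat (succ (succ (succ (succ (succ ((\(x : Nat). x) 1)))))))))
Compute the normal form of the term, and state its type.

resulting normal form:
  vcons (Eq (Eq Nat 6 6) (refl Nat 6) (refl Nat 6)) 0 (refl (Eq Nat 6 6) (refl Nat 6)) (vnil (Eq (Eq Nat 6 6) (refl Nat 6) (refl Nat 6)))
inferred type:
  Vec (Eq (Eq Nat 6 6) (refl Nat 6) (refl Nat 6)) 1
observation: the leftmost-outermost redex is a beta-redex, and normalization takes 2 steps.


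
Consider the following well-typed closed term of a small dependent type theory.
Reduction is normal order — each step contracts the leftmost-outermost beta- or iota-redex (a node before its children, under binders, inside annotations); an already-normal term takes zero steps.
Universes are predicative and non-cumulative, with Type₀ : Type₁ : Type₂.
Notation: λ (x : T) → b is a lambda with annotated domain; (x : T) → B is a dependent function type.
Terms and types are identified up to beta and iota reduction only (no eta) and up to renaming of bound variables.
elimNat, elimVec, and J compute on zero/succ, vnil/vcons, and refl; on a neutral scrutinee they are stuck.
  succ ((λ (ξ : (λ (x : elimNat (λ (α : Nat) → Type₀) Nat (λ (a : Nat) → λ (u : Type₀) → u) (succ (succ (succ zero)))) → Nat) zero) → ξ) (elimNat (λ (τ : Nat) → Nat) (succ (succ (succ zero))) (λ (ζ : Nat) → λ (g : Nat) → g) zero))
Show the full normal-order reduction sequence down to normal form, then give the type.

normal-order reduction sequence:
  succ ((λ (ξ : (λ (x : elimNat (λ (α : Nat) → Type₀) Nat (λ (a : Nat) → λ (u : Type₀) → u) (succ (succ (succ zero)))) → Nat) zero) → ξ) (elimNat (λ (τ : Nat) → Nat) (succ (succ (succ zero))) (λ (ζ : Nat) → λ (g : Nat) → g) zero))
  ~> succ (elimNat (λ (ξ : Nat) → Nat) (succ (succ (succ zero))) (λ (x : Nat) → λ (α : Nat) → α) zero)
  ~> succ (succ (succ (succ zero)))
the term's type:
  Nat


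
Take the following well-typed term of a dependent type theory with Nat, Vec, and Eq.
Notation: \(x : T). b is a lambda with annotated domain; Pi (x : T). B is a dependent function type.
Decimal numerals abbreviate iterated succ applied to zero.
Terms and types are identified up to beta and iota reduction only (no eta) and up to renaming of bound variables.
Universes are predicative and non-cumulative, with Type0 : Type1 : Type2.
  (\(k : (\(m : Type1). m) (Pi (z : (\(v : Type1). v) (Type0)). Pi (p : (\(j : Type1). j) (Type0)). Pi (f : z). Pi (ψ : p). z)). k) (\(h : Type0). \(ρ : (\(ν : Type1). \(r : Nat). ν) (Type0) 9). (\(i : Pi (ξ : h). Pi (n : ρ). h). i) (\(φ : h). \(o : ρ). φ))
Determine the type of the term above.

type:
  Pi (k : Type0). Pi (m : Type0). Pi (z : k). Pi (v : m). k


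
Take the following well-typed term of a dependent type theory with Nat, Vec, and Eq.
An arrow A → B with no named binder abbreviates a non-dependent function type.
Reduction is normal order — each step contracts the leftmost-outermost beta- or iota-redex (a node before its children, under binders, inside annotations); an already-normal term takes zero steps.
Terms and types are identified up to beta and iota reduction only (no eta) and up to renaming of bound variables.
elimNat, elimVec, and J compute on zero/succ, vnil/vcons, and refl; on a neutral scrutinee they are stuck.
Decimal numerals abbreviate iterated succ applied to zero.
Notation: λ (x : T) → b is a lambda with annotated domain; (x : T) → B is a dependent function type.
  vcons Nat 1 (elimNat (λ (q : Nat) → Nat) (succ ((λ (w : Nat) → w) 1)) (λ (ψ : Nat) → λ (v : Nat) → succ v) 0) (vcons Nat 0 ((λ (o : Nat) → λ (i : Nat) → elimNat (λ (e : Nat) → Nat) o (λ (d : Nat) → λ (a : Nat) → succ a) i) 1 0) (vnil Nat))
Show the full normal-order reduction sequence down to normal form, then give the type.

normal-order reduction:
  vcons Nat 1 (elimNat (λ (q : Nat) → Nat) (succ ((λ (w : Nat) → w) 1)) (λ (ψ : Nat) → λ (v : Nat) → succ v) 0) (vcons Nat 0 ((λ (o : Nat) → λ (i : Nat) → elimNat (λ (e : Nat) → Nat) o (λ (d : Nat) → λ (a : Nat) → succ a) i) 1 0) (vnil Nat))
  ~> vcons Nat 1 (succ ((λ (q : Nat) → q) 1)) (vcons Nat 0 ((λ (w : Nat) → λ (ψ : Nat) → elimNat (λ (v : Nat) → Nat) w (λ (o : Nat) → λ (i : Nat) → succ i) ψ) 1 0) (vnil Nat))
  ~> vcons Nat 1 2 (vcons Nat 0 ((λ (q : Nat) → λ (w : Nat) → elimNat (λ (ψ : Nat) → Nat) q (λ (v : Nat) → λ (o : Nat) → succ o) w) 1 0) (vnil Nat))
  ~> vcons Nat 1 2 (vcons Nat 0 ((λ (q : Nat) → elimNat (λ (w : Nat) → Nat) 1 (λ (ψ : Nat) → λ (v : Nat) → succ v) q) 0) (vnil Nat))
  ~> vcons Nat 1 2 (vcons Nat 0 (elimNat (λ (q : Nat) → Nat) 1 (λ (w : Nat) → λ (ψ : Nat) → succ ψ) 0) (vnil Nat))
  ~> vcons Nat 1 2 (vcons Nat 0 1 (vnil Nat))
type:
  Vec Nat 2


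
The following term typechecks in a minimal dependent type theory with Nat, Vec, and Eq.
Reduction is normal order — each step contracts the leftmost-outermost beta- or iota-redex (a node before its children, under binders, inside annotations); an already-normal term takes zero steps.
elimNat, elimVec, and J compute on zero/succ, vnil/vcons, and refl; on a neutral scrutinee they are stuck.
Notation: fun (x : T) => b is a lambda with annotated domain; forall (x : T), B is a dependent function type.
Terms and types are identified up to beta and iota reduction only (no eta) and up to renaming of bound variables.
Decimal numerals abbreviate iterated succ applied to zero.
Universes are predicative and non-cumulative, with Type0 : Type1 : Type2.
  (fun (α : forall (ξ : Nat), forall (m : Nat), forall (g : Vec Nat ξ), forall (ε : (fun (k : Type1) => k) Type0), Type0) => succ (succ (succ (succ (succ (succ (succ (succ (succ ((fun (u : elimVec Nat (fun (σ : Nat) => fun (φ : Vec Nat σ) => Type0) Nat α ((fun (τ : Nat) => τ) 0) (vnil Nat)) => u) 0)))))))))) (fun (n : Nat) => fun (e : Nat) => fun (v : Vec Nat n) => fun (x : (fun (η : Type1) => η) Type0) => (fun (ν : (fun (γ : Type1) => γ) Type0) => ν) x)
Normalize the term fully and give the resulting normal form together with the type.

resulting normal form:
  9
the term's type:
  Nat
observation: contracting a beta-redex first, the term normalizes in 2 steps.


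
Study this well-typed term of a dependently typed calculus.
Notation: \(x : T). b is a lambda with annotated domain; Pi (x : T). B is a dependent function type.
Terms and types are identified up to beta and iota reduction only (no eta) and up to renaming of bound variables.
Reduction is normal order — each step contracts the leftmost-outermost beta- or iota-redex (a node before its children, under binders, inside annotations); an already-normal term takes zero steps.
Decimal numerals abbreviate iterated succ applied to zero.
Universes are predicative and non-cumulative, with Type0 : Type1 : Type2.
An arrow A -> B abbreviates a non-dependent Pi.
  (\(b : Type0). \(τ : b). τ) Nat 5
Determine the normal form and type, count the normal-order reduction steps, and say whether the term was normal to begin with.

normal form:
  5
inferred type:
  Nat
normal-order step count: 2
term was already normal: no
first contracted redex: a beta-redex


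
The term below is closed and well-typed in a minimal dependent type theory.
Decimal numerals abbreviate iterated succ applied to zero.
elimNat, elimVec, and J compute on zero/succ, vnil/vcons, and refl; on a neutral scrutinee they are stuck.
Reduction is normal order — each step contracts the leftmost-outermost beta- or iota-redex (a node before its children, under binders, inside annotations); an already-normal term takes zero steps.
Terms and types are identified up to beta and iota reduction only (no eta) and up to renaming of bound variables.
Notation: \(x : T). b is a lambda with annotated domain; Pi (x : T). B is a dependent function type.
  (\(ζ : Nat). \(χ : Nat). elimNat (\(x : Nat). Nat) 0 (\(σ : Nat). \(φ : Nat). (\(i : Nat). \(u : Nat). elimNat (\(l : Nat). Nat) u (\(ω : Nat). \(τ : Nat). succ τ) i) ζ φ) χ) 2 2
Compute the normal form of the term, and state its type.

normal form:
  4
the term's type:
  Nat
observation: reduction starts at a beta-redex, and 27 normal-order steps reach the normal form.


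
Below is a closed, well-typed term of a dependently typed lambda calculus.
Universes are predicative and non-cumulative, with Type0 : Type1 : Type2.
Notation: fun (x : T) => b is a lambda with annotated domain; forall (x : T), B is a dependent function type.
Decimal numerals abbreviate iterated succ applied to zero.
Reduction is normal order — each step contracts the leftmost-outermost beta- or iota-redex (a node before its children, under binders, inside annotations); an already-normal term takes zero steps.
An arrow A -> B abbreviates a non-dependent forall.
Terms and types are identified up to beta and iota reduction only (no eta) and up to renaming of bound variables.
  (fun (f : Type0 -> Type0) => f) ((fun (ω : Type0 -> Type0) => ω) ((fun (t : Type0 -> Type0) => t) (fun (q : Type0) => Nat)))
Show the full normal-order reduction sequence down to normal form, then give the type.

reduction (normal order):
  (fun (f : Type0 -> Type0) => f) ((fun (ω : Type0 -> Type0) => ω) ((fun (t : Type0 -> Type0) => t) (fun (q : Type0) => Nat)))
  ~> (fun (f : Type0 -> Type0) => f) ((fun (ω : Type0 -> Type0) => ω) (fun (t : Type0) => Nat))
  ~> (fun (f : Type0 -> Type0) => f) (fun (ω : Type0) => Nat)
  ~> fun (f : Type0) => Nat
type:
  Type0 -> Type0


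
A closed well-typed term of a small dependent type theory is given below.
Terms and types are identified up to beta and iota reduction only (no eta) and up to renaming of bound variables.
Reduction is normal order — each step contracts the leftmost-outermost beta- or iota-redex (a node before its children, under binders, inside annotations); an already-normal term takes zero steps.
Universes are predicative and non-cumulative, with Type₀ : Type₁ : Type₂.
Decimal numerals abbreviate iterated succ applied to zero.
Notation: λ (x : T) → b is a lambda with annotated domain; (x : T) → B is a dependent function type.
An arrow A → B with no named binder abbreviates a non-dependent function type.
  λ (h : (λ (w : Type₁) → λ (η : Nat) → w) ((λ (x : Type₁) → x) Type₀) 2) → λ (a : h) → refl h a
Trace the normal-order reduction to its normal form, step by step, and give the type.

normal-order reduction:
  λ (h : (λ (w : Type₁) → λ (η : Nat) → w) ((λ (x : Type₁) → x) Type₀) 2) → λ (a : h) → refl h a
  ~> λ (h : (λ (w : Nat) → (λ (η : Type₁) → η) Type₀) 2) → λ (x : h) → refl h x
  ~> λ (h : (λ (w : Type₁) → w) Type₀) → λ (η : h) → refl h η
  ~> λ (h : Type₀) → λ (w : h) → refl h w
inferred type:
  (h : Type₀) → (w : h) → Eq h w w


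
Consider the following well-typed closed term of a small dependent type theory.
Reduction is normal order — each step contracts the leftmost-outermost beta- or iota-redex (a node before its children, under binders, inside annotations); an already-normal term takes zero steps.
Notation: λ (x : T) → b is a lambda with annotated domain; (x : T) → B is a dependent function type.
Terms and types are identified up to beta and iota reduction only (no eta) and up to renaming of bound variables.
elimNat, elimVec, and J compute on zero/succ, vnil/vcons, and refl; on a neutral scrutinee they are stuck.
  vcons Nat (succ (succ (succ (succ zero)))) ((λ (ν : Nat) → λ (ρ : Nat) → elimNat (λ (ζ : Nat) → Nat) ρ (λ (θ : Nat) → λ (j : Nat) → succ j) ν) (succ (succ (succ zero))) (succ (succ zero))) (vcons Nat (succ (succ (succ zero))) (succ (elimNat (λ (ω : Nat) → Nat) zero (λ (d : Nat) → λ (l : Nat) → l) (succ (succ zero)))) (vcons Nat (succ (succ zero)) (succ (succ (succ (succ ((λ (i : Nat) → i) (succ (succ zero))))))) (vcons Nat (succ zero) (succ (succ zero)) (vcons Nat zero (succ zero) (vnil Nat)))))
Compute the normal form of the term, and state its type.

resulting normal form:
  vcons Nat (succ (succ (succ (succ zero)))) (succ (succ (succ (succ (succ zero))))) (vcons Nat (succ (succ (succ zero))) (succ zero) (vcons Nat (succ (succ zero)) (succ (succ (succ (succ (succ (succ zero)))))) (vcons Nat (succ zero) (succ (succ zero)) (vcons Nat zero (succ zero) (vnil Nat)))))
type:
  Vec Nat (succ (succ (succ (succ (succ zero)))))
observation: reduction starts at a beta-redex, and 20 normal-order steps reach the normal form.


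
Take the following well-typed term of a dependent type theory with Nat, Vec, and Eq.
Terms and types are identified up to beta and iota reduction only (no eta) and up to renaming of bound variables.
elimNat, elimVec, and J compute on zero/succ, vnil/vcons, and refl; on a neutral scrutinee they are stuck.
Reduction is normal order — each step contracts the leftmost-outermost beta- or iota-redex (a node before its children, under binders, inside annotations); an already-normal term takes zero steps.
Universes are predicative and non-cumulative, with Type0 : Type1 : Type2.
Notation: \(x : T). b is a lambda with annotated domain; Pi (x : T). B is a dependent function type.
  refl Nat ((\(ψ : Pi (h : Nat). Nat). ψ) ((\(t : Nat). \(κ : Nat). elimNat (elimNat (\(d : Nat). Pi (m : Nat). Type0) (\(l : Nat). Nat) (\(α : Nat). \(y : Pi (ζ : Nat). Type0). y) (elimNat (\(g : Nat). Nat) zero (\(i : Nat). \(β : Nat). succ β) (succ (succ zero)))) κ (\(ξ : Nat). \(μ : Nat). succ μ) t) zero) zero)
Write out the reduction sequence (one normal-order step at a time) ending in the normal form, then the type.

reduction (normal order):
  refl Nat ((\(ψ : Pi (h : Nat). Nat). ψ) ((\(t : Nat). \(κ : Nat). elimNat (elimNat (\(d : Nat). Pi (m : Nat). Type0) (\(l : Nat). Nat) (\(α : Nat). \(y : Pi (ζ : Nat). Type0). y) (elimNat (\(g : Nat). Nat) zero (\(i : Nat). \(β : Nat). succ β) (succ (succ zero)))) κ (\(ξ : Nat). \(μ : Nat). succ μ) t) zero) zero)
  ~> refl Nat ((\(ψ : Nat). \(h : Nat). elimNat (elimNat (\(t : Nat). Pi (κ : Nat). Type0) (\(d : Nat). Nat) (\(m : Nat). \(l : Pi (α : Nat). Type0). l) (elimNat (\(y : Nat). Nat) zero (\(ζ : Nat). \(g : Nat). succ g) (succ (succ zero)))) h (\(i : Nat). \(β : Nat). succ β) ψ) zero zero)
  ~> refl Nat ((\(ψ : Nat). elimNat (elimNat (\(h : Nat). Pi (t : Nat). Type0) (\(κ : Nat). Nat) (\(d : Nat). \(m : Pi (l : Nat). Type0). m) (elimNat (\(α : Nat). Nat) zero (\(y : Nat). \(ζ : Nat). succ ζ) (succ (succ zero)))) ψ (\(g : Nat). \(i : Nat). succ i) zero) zero)
  ~> refl Nat (elimNat (elimNat (\(ψ : Nat). Pi (h : Nat). Type0) (\(t : Nat). Nat) (\(κ : Nat). \(d : Pi (m : Nat). Type0). d) (elimNat (\(l : Nat). Nat) zero (\(α : Nat). \(y : Nat). succ y) (succ (succ zero)))) zero (\(ζ : Nat). \(g : Nat). succ g) zero)
  ~> refl Nat zero
inferred type:
  Eq Nat zero zero


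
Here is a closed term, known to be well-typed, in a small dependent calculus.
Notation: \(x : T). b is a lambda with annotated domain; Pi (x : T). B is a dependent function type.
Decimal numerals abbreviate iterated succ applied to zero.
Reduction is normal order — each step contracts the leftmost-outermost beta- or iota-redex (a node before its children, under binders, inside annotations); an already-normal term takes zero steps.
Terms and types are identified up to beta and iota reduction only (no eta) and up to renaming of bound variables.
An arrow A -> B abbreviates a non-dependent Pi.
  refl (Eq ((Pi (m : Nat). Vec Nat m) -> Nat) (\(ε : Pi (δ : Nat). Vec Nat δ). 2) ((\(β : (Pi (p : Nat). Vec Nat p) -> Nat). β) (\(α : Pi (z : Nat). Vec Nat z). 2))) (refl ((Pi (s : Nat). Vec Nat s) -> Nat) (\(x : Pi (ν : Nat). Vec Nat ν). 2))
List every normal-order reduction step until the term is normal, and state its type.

normal-order reduction:
  refl (Eq ((Pi (m : Nat). Vec Nat m) -> Nat) (\(ε : Pi (δ : Nat). Vec Nat δ). 2) ((\(β : (Pi (p : Nat). Vec Nat p) -> Nat). β) (\(α : Pi (z : Nat). Vec Nat z). 2))) (refl ((Pi (s : Nat). Vec Nat s) -> Nat) (\(x : Pi (ν : Nat). Vec Nat ν). 2))
  ~> refl (Eq ((Pi (m : Nat). Vec Nat m) -> Nat) (\(ε : Pi (δ : Nat). Vec Nat δ). 2) (\(β : Pi (p : Nat). Vec Nat p). 2)) (refl ((Pi (α : Nat). Vec Nat α) -> Nat) (\(z : Pi (s : Nat). Vec Nat s). 2))
the term's type:
  Eq (Eq ((Pi (m : Nat). Vec Nat m) -> Nat) (\(ε : Pi (δ : Nat). Vec Nat δ). 2) (\(β : Pi (p : Nat). Vec Nat p). 2)) (refl ((Pi (α : Nat). Vec Nat α) -> Nat) (\(z : Pi (s : Nat). Vec Nat s). 2)) (refl ((Pi (x : Nat). Vec Nat x) -> Nat) (\(ν : Pi (d : Nat). Vec Nat d). 2))


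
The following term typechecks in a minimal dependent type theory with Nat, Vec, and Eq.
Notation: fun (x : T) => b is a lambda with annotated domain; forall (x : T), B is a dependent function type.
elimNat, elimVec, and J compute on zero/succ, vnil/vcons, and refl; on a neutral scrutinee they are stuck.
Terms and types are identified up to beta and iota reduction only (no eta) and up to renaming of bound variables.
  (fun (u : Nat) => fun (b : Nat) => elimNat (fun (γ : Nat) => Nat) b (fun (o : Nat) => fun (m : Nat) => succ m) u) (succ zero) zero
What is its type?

the term's type:
  Nat


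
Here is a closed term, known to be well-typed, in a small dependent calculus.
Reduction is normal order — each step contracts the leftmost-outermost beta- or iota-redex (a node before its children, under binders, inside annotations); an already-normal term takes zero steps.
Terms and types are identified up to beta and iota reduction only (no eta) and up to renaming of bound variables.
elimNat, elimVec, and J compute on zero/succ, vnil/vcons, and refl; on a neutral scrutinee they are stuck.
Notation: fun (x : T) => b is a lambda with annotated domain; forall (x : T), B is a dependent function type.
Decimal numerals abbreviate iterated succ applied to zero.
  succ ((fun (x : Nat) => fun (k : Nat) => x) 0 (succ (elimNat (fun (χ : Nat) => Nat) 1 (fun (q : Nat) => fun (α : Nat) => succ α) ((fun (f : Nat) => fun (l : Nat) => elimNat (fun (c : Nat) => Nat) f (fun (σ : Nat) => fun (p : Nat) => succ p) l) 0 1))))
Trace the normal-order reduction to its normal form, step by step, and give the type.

normal-order reduction:
  succ ((fun (x : Nat) => fun (k : Nat) => x) 0 (succ (elimNat (fun (χ : Nat) => Nat) 1 (fun (q : Nat) => fun (α : Nat) => succ α) ((fun (f : Nat) => fun (l : Nat) => elimNat (fun (c : Nat) => Nat) f (fun (σ : Nat) => fun (p : Nat) => succ p) l) 0 1))))
  ~> succ ((fun (x : Nat) => 0) (succ (elimNat (fun (k : Nat) => Nat) 1 (fun (χ : Nat) => fun (q : Nat) => succ q) ((fun (α : Nat) => fun (f : Nat) => elimNat (fun (l : Nat) => Nat) α (fun (c : Nat) => fun (σ : Nat) => succ σ) f) 0 1))))
  ~> 1
type:
  Nat


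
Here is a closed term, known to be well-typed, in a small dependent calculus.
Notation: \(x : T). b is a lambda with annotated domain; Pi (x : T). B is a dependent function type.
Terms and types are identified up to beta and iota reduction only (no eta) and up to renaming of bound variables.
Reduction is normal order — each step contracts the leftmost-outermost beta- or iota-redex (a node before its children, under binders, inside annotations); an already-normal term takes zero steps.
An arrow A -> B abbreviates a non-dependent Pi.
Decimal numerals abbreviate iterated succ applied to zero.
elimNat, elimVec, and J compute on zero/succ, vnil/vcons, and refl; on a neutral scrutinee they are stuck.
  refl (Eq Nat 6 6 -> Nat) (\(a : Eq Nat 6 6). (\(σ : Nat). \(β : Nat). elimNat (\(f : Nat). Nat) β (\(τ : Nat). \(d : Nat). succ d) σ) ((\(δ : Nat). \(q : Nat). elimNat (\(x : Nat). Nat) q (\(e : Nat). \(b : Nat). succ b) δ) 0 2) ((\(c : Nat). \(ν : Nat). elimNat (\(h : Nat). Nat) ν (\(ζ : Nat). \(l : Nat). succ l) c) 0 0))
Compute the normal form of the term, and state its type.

normal form:
  refl (Eq Nat 6 6 -> Nat) (\(a : Eq Nat 6 6). 2)
type:
  Eq (Eq Nat 6 6 -> Nat) (\(a : Eq Nat 6 6). 2) (\(σ : Eq Nat 6 6). 2)
observation: reduction starts at a beta-redex, and 15 normal-order steps reach the normal form.


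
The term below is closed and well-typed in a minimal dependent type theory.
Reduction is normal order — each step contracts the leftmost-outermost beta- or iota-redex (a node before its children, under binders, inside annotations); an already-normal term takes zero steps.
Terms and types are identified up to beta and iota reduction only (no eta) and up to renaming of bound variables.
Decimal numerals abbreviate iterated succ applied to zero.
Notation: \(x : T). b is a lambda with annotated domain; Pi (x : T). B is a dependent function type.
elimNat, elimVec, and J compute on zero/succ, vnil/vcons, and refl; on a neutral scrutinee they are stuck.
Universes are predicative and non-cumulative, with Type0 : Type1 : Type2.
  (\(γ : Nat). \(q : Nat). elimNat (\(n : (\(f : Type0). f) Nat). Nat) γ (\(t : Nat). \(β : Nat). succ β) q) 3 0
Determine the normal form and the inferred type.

normal form:
  3
inferred type:
  Nat
observation: the term reaches its normal form after 3 normal-order steps.


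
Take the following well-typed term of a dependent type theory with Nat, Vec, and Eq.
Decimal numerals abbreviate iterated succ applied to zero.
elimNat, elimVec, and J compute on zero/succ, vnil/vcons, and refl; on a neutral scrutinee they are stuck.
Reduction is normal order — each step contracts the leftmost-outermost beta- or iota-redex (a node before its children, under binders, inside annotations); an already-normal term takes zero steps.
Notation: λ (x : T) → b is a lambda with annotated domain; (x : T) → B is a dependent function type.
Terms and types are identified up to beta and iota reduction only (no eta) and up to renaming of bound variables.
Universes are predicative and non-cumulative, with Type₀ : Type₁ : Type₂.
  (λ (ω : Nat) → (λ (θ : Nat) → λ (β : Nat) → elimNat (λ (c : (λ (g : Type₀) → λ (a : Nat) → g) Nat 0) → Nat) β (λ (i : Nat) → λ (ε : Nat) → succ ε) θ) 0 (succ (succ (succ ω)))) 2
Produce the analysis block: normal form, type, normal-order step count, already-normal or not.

normal form:
  5
inferred type:
  Nat
normal-order step count: 4
already normal: no
first contracted redex: a beta-redex


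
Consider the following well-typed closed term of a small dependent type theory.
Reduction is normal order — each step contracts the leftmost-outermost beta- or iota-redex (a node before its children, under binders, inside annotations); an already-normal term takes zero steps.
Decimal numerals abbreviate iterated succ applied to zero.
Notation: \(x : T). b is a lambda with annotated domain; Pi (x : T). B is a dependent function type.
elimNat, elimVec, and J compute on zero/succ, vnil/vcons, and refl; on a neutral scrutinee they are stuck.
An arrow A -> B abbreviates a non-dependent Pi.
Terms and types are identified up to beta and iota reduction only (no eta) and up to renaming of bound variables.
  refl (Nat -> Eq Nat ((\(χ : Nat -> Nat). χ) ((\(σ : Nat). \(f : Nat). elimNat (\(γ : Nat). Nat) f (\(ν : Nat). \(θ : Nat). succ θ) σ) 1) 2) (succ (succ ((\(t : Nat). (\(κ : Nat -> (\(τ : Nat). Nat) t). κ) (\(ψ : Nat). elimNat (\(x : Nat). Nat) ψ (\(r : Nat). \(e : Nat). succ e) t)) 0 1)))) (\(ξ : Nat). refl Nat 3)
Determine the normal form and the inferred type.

resulting normal form:
  refl (Nat -> Eq Nat 3 3) (\(χ : Nat). refl Nat 3)
the term's type:
  Eq (Nat -> Eq Nat 3 3) (\(χ : Nat). refl Nat 3) (\(σ : Nat). refl Nat 3)
observation: 11 normal-order steps normalize the term, beginning with a beta-redex.


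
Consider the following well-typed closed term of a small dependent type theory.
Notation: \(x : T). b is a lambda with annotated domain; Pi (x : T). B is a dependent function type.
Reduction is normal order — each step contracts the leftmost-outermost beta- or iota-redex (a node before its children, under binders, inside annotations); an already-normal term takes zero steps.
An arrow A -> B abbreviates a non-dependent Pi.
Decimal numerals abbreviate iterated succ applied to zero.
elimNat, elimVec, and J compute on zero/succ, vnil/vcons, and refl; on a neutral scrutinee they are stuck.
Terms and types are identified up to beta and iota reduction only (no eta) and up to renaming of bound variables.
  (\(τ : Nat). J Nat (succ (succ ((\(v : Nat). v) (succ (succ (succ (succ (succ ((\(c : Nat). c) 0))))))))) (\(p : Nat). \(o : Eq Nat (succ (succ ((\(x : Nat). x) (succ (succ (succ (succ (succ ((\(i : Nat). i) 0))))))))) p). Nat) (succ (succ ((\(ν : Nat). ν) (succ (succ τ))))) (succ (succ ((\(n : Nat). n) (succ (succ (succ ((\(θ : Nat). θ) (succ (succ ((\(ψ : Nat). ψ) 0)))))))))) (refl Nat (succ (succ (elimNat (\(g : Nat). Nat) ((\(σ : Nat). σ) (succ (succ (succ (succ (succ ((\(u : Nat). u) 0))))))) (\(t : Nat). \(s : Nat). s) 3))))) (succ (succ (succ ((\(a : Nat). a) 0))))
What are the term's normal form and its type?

reduced normal form:
  7
inferred type:
  Nat


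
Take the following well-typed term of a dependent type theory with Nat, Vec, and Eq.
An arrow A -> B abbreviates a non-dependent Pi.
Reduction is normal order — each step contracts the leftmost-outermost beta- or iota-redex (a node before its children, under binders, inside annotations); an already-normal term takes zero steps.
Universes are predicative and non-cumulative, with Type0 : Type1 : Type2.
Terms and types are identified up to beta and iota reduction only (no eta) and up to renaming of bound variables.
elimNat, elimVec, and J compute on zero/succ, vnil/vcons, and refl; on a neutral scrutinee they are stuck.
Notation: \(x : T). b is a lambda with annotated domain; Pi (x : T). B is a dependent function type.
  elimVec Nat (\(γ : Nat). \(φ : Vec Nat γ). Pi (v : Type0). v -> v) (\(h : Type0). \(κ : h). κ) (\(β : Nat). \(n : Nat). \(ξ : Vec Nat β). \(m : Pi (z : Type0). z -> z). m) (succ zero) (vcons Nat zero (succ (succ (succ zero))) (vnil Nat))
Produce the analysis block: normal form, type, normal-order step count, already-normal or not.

reduced normal form:
  \(γ : Type0). \(φ : γ). φ
type:
  Pi (γ : Type0). γ -> γ
reduction steps (normal order): 6
started in normal form: no
first contracted redex: an elimVec iota-redex
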